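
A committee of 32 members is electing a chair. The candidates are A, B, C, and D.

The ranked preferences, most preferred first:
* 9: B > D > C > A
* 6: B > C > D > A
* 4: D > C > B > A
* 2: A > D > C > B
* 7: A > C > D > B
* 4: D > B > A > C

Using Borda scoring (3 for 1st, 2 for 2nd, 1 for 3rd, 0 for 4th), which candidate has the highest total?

D

A: 9×0 + 6×0 + 4×0 + 2×3 + 7×3 + 4×1 = 31
B: 9×3 + 6×3 + 4×1 + 2×0 + 7×0 + 4×2 = 57
C: 9×1 + 6×2 + 4×2 + 2×1 + 7×2 + 4×0 = 45
D: 9×2 + 6×1 + 4×3 + 2×2 + 7×1 + 4×3 = 59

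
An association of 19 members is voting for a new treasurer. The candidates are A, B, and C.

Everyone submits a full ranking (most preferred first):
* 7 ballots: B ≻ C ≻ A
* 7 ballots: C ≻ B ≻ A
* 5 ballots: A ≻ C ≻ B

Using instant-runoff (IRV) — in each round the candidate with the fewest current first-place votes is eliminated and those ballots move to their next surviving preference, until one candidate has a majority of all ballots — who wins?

Round 1: A 5, B 7, C 7. A eliminated.
Round 2: B 7, C 12. C has a majority (≥10).

C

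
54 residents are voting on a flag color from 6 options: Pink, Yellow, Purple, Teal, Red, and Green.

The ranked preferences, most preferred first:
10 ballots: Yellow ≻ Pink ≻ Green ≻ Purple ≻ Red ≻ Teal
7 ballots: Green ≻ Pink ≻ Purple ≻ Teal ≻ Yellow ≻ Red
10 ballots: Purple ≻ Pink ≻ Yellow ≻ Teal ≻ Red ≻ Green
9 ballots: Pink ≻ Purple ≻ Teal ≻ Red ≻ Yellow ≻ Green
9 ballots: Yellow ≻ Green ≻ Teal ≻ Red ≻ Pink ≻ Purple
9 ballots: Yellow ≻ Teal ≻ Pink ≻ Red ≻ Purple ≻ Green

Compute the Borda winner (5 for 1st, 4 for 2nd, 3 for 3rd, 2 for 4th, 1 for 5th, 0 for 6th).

Pink: 10×4 + 7×4 + 10×4 + 9×5 + 9×1 + 9×3 = 189
Yellow: 10×5 + 7×1 + 10×3 + 9×1 + 9×5 + 9×5 = 186
Purple: 10×2 + 7×3 + 10×5 + 9×4 + 9×0 + 9×1 = 136
Teal: 10×0 + 7×2 + 10×2 + 9×3 + 9×3 + 9×4 = 124
Red: 10×1 + 7×0 + 10×1 + 9×2 + 9×2 + 9×2 = 74
Green: 10×3 + 7×5 + 10×0 + 9×0 + 9×4 + 9×0 = 101

Pink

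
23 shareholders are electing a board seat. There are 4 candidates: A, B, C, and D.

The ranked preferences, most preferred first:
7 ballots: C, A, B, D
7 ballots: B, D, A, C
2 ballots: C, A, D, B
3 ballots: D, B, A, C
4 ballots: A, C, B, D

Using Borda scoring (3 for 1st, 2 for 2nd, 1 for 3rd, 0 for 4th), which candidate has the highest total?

A: 7×2 + 7×1 + 2×2 + 3×1 + 4×3 = 40
B: 7×1 + 7×3 + 2×0 + 3×2 + 4×1 = 38
C: 7×3 + 7×0 + 2×3 + 3×0 + 4×2 = 35
D: 7×0 + 7×2 + 2×1 + 3×3 + 4×0 = 25

A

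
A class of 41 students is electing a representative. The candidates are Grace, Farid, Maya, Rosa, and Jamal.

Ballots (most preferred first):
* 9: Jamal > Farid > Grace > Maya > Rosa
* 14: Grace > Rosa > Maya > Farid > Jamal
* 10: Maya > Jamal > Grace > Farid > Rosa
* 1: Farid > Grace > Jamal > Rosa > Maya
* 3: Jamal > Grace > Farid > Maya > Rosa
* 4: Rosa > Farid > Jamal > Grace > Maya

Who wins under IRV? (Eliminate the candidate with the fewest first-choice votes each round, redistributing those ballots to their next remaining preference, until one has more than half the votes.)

Round 1: Grace 14, Farid 1, Maya 10, Rosa 4, Jamal 12. Farid eliminated.
Round 2: Grace 15, Maya 10, Rosa 4, Jamal 12. Rosa eliminated.
Round 3: Grace 15, Maya 10, Jamal 16. Maya eliminated.
Round 4: Grace 15, Jamal 26. Jamal has a majority (≥21).

Jamal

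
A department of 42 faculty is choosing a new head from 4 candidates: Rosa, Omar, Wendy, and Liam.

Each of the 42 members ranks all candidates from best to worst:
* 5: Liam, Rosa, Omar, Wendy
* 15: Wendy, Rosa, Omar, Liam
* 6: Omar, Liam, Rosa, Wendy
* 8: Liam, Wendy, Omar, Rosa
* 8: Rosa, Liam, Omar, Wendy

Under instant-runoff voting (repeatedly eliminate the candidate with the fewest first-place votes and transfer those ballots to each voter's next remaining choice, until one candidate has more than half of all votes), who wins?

Liam

Round 1: Rosa 8, Omar 6, Wendy 15, Liam 13. Omar eliminated.
Round 2: Rosa 8, Wendy 15, Liam 19. Rosa eliminated.
Round 3: Wendy 15, Liam 27. Liam has a majority (≥22).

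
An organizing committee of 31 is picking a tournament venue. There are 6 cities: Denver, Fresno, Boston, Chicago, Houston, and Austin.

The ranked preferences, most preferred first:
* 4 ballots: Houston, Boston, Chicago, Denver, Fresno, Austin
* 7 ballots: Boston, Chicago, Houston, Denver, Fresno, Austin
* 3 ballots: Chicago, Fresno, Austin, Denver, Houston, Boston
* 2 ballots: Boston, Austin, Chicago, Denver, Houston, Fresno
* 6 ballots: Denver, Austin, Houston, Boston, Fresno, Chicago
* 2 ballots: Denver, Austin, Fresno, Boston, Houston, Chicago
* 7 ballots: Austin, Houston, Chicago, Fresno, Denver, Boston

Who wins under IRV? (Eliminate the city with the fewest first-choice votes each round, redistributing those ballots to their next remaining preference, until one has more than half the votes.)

Round 1: Denver 8, Fresno 0, Boston 9, Chicago 3, Houston 4, Austin 7. Fresno eliminated.
Round 2: Denver 8, Boston 9, Chicago 3, Houston 4, Austin 7. Chicago eliminated.
Round 3: Denver 8, Boston 9, Houston 4, Austin 10. Houston eliminated.
Round 4: Denver 8, Boston 13, Austin 10. Denver eliminated.
Round 5: Boston 13, Austin 18. Austin has a majority (≥16).

Austin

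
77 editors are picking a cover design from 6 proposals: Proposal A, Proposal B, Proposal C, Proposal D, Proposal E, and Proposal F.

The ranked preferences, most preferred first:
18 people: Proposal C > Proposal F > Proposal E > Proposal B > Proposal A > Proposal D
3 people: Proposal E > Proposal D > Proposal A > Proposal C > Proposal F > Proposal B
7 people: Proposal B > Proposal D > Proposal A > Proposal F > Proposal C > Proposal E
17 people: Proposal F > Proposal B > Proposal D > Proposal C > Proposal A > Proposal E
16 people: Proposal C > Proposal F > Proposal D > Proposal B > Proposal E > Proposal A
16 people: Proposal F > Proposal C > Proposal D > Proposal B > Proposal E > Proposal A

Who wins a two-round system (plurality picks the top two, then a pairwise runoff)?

Round 1 first-place votes: Proposal A 0, Proposal B 7, Proposal C 34, Proposal D 0, Proposal E 3, Proposal F 33. Proposal C and Proposal F advance.
Runoff: Proposal C is ranked above Proposal F on 37 ballots, Proposal F above Proposal C on 40.

Proposal F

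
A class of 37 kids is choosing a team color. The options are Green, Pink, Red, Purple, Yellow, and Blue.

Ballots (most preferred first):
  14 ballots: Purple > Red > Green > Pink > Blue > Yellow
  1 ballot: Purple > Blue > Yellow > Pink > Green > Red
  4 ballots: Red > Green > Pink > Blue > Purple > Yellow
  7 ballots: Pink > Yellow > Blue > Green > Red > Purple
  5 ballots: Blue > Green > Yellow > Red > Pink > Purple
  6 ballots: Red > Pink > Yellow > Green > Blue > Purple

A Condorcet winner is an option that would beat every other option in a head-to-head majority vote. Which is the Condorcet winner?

Red vs Green: 24–13
Red vs Pink: 29–8
Red vs Purple: 22–15
Red vs Yellow: 24–13
Red vs Blue: 24–13
Red beats every other option.

Red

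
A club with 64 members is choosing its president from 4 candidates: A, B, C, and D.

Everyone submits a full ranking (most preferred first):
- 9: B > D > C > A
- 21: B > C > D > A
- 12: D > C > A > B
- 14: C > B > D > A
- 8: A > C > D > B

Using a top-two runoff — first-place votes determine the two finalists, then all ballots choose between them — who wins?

Round 1 first-place votes: A 8, B 30, C 14, D 12. B and C advance.
Runoff: B is ranked above C on 30 ballots, C above B on 34.

C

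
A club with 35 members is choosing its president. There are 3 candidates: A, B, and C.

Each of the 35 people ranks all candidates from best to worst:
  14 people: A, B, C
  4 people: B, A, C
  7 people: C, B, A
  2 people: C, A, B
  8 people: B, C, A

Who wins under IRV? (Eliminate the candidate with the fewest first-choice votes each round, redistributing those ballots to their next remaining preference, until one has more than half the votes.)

Round 1: A 14, B 12, C 9. C eliminated.
Round 2: A 16, B 19. B has a majority (≥18).

B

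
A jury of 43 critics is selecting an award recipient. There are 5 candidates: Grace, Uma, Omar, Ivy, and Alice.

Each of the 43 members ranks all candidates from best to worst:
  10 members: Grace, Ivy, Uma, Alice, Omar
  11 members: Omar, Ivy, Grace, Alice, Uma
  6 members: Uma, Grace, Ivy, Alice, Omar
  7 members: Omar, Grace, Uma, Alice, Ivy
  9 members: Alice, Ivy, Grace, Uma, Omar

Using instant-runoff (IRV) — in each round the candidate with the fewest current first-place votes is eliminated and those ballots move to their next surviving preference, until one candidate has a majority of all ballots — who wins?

Grace

Round 1: Grace 10, Uma 6, Omar 18, Ivy 0, Alice 9. Ivy eliminated.
Round 2: Grace 10, Uma 6, Omar 18, Alice 9. Uma eliminated.
Round 3: Grace 16, Omar 18, Alice 9. Alice eliminated.
Round 4: Grace 25, Omar 18. Grace has a majority (≥22).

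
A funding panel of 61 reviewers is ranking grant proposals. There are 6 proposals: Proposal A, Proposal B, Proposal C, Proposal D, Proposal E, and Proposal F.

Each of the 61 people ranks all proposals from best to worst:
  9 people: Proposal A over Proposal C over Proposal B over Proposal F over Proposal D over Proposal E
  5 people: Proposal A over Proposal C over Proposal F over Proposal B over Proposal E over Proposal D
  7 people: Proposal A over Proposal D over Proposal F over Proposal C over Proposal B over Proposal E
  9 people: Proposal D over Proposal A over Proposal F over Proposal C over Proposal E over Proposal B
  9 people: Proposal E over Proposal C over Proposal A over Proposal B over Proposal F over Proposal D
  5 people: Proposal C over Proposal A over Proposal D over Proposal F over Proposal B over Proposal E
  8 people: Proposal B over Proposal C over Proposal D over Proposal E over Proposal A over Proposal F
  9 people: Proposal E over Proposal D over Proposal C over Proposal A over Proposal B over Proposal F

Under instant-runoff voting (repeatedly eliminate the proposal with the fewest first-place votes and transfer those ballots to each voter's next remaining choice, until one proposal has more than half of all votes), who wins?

Proposal A

Round 1: Proposal A 21, Proposal B 8, Proposal C 5, Proposal D 9, Proposal E 18, Proposal F 0. Proposal F eliminated.
Round 2: Proposal A 21, Proposal B 8, Proposal C 5, Proposal D 9, Proposal E 18. Proposal C eliminated.
Round 3: Proposal A 26, Proposal B 8, Proposal D 9, Proposal E 18. Proposal B eliminated.
Round 4: Proposal A 26, Proposal D 17, Proposal E 18. Proposal D eliminated.
Round 5: Proposal A 35, Proposal E 26. Proposal A has a majority (≥31).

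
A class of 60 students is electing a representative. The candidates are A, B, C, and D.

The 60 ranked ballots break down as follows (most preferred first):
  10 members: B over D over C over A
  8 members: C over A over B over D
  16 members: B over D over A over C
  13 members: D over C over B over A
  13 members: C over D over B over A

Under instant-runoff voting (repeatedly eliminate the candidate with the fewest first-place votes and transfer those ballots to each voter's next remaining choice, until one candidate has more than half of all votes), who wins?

Round 1: A 0, B 26, C 21, D 13. A eliminated.
Round 2: B 26, C 21, D 13. D eliminated.
Round 3: B 26, C 34. C has a majority (≥31).

C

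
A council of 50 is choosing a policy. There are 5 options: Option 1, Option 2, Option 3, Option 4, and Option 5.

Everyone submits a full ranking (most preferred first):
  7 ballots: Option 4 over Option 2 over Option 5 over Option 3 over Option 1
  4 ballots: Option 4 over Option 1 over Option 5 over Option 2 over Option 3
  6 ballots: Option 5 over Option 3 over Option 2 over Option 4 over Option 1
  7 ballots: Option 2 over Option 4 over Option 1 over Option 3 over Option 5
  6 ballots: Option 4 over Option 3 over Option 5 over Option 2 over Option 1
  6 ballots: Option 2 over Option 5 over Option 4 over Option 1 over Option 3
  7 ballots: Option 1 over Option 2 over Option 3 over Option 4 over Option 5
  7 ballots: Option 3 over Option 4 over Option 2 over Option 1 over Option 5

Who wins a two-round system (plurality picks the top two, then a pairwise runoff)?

Round 1 first-place votes: Option 1 7, Option 2 13, Option 3 7, Option 4 17, Option 5 6. Option 4 and Option 2 advance.
Runoff: Option 4 is ranked above Option 2 on 24 ballots, Option 2 above Option 4 on 26.

Option 2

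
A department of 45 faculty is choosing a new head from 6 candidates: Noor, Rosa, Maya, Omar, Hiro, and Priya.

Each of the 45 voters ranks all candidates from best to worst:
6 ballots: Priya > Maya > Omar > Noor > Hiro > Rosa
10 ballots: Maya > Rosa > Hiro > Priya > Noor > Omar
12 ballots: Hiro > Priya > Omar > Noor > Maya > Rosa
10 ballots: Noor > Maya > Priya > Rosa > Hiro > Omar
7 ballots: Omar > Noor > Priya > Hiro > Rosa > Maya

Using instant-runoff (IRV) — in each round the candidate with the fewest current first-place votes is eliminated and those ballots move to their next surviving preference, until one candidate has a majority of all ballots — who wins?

Noor

Round 1: Noor 10, Rosa 0, Maya 10, Omar 7, Hiro 12, Priya 6. Rosa eliminated.
Round 2: Noor 10, Maya 10, Omar 7, Hiro 12, Priya 6. Priya eliminated.
Round 3: Noor 10, Maya 16, Omar 7, Hiro 12. Omar eliminated.
Round 4: Noor 17, Maya 16, Hiro 12. Hiro eliminated.
Round 5: Noor 29, Maya 16. Noor has a majority (≥23).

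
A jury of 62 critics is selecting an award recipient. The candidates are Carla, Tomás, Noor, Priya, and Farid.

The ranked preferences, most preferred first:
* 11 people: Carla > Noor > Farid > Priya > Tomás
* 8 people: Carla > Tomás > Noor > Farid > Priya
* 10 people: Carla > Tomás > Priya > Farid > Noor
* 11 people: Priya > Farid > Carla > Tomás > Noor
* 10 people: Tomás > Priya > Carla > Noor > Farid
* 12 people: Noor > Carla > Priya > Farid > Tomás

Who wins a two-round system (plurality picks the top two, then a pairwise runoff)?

Carla

Round 1 first-place votes: Carla 29, Tomás 10, Noor 12, Priya 11, Farid 0. Carla and Noor advance.
Runoff: Carla is ranked above Noor on 50 ballots, Noor above Carla on 12.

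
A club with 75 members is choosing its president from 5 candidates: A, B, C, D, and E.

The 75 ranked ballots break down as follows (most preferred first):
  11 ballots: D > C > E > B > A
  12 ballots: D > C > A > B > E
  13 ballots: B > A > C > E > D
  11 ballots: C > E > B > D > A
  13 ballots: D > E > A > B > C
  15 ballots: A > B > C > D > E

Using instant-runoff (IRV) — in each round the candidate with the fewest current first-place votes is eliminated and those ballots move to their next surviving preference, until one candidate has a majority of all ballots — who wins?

B

Round 1: A 15, B 13, C 11, D 36, E 0. E eliminated.
Round 2: A 15, B 13, C 11, D 36. C eliminated.
Round 3: A 15, B 24, D 36. A eliminated.
Round 4: B 39, D 36. B has a majority (≥38).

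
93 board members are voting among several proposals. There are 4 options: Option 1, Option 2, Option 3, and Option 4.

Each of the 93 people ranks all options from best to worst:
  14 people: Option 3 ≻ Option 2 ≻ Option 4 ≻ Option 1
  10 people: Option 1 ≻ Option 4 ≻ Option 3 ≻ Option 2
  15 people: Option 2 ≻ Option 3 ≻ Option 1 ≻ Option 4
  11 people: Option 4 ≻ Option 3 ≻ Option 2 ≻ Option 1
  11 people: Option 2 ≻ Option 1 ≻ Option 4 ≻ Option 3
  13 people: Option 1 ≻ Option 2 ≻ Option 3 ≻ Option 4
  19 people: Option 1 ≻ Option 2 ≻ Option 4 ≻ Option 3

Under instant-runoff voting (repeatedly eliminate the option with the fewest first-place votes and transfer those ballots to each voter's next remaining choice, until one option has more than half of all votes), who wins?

Round 1: Option 1 42, Option 2 26, Option 3 14, Option 4 11. Option 4 eliminated.
Round 2: Option 1 42, Option 2 26, Option 3 25. Option 3 eliminated.
Round 3: Option 1 42, Option 2 51. Option 2 has a majority (≥47).

Option 2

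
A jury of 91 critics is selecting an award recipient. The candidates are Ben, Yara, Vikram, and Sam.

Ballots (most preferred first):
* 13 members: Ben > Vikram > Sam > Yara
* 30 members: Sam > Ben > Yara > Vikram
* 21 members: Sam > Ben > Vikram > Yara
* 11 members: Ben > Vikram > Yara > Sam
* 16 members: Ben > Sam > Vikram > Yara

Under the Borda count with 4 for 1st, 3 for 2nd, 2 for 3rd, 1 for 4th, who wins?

Ben: 13×4 + 30×3 + 21×3 + 11×4 + 16×4 = 313
Yara: 13×1 + 30×2 + 21×1 + 11×2 + 16×1 = 132
Vikram: 13×3 + 30×1 + 21×2 + 11×3 + 16×2 = 176
Sam: 13×2 + 30×4 + 21×4 + 11×1 + 16×3 = 289

Ben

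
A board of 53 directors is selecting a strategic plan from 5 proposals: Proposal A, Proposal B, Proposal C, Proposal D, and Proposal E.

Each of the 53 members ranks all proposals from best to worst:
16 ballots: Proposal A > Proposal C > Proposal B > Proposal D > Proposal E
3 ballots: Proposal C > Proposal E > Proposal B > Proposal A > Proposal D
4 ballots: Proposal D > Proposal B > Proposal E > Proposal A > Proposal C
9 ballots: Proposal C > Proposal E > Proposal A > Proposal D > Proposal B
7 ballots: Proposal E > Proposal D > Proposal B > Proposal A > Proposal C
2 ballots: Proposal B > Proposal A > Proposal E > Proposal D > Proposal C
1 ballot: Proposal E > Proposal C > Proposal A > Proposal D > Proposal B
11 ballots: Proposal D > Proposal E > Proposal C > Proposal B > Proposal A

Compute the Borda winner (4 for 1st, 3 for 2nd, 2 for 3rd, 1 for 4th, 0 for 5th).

Proposal C

Proposal A: 16×4 + 3×1 + 4×1 + 9×2 + 7×1 + 2×3 + 1×2 + 11×0 = 104
Proposal B: 16×2 + 3×2 + 4×3 + 9×0 + 7×2 + 2×4 + 1×0 + 11×1 = 83
Proposal C: 16×3 + 3×4 + 4×0 + 9×4 + 7×0 + 2×0 + 1×3 + 11×2 = 121
Proposal D: 16×1 + 3×0 + 4×4 + 9×1 + 7×3 + 2×1 + 1×1 + 11×4 = 109
Proposal E: 16×0 + 3×3 + 4×2 + 9×3 + 7×4 + 2×2 + 1×4 + 11×3 = 113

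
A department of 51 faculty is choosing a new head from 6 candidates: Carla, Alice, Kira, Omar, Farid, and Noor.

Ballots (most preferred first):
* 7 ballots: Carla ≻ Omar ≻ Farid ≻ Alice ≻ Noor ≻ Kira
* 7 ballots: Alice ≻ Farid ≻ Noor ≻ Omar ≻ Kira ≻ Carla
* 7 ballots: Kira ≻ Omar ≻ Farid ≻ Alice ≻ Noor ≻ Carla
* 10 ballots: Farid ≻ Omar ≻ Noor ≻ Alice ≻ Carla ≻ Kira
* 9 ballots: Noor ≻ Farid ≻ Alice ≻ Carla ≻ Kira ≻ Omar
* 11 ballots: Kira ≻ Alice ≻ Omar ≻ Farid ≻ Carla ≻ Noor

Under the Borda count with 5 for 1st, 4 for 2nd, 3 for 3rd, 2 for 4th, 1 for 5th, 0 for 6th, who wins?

Carla: 7×5 + 7×0 + 7×0 + 10×1 + 9×2 + 11×1 = 74
Alice: 7×2 + 7×5 + 7×2 + 10×2 + 9×3 + 11×4 = 154
Kira: 7×0 + 7×1 + 7×5 + 10×0 + 9×1 + 11×5 = 106
Omar: 7×4 + 7×2 + 7×4 + 10×4 + 9×0 + 11×3 = 143
Farid: 7×3 + 7×4 + 7×3 + 10×5 + 9×4 + 11×2 = 178
Noor: 7×1 + 7×3 + 7×1 + 10×3 + 9×5 + 11×0 = 110

Farid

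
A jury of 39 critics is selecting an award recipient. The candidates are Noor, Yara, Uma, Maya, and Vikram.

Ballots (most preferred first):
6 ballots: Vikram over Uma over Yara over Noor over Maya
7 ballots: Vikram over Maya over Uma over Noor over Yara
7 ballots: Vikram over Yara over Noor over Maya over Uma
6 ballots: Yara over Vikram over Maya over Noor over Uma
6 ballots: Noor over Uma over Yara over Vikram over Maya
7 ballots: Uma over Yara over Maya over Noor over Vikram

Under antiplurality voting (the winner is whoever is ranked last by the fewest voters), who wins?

Noor

Last-place votes: Noor 0, Yara 7, Uma 13, Maya 12, Vikram 7.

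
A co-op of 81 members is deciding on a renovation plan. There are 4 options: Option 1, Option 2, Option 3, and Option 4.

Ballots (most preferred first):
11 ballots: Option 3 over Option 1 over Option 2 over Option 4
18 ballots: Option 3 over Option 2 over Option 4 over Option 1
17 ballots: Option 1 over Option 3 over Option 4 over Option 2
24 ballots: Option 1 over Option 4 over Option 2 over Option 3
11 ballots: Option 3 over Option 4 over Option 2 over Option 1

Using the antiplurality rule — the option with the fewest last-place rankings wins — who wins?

Last-place votes: Option 1 29, Option 2 17, Option 3 24, Option 4 11.

Option 4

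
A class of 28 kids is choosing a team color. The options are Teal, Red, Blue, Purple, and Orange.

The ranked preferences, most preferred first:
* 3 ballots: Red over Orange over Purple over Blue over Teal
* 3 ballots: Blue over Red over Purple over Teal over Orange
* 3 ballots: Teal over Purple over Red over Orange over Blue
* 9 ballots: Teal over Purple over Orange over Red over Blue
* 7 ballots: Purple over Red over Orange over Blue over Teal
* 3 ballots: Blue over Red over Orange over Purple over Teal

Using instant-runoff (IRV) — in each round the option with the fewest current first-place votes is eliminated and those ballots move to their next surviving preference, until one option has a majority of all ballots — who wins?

Round 1: Teal 12, Red 3, Blue 6, Purple 7, Orange 0. Orange eliminated.
Round 2: Teal 12, Red 3, Blue 6, Purple 7. Red eliminated.
Round 3: Teal 12, Blue 6, Purple 10. Blue eliminated.
Round 4: Teal 12, Purple 16. Purple has a majority (≥15).

Purple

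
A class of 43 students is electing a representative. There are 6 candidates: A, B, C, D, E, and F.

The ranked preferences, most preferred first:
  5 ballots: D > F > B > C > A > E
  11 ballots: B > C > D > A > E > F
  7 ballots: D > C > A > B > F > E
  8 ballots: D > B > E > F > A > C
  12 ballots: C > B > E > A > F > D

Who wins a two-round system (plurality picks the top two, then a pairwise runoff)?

Round 1 first-place votes: A 0, B 11, C 12, D 20, E 0, F 0. D and C advance.
Runoff: D is ranked above C on 20 ballots, C above D on 23.

C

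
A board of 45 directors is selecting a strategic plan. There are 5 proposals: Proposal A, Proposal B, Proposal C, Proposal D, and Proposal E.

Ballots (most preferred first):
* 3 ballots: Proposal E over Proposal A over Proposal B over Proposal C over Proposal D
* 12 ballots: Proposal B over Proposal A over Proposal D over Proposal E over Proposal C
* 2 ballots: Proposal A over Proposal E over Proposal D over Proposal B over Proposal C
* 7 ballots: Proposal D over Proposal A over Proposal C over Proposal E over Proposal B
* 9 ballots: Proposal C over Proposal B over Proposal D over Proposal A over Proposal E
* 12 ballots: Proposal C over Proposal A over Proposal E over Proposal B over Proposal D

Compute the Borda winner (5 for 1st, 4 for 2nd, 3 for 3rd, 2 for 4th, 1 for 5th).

Proposal A: 3×4 + 12×4 + 2×5 + 7×4 + 9×2 + 12×4 = 164
Proposal B: 3×3 + 12×5 + 2×2 + 7×1 + 9×4 + 12×2 = 140
Proposal C: 3×2 + 12×1 + 2×1 + 7×3 + 9×5 + 12×5 = 146
Proposal D: 3×1 + 12×3 + 2×3 + 7×5 + 9×3 + 12×1 = 119
Proposal E: 3×5 + 12×2 + 2×4 + 7×2 + 9×1 + 12×3 = 106

Proposal A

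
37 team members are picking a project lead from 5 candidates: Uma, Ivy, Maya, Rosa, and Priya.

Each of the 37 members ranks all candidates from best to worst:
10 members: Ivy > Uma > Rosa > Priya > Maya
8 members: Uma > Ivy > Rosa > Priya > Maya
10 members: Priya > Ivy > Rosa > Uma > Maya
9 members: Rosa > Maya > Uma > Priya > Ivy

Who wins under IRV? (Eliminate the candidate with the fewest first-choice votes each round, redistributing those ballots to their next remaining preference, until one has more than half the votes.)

Priya

Round 1: Uma 8, Ivy 10, Maya 0, Rosa 9, Priya 10. Maya eliminated.
Round 2: Uma 8, Ivy 10, Rosa 9, Priya 10. Uma eliminated.
Round 3: Ivy 18, Rosa 9, Priya 10. Rosa eliminated.
Round 4: Ivy 18, Priya 19. Priya has a majority (≥19).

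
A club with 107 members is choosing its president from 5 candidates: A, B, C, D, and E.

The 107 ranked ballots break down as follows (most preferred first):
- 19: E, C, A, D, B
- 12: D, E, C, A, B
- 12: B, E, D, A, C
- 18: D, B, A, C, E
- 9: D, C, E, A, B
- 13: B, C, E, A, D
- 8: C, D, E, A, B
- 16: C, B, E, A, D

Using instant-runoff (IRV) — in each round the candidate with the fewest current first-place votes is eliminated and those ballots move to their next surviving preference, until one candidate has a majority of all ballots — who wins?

C

Round 1: A 0, B 25, C 24, D 39, E 19. A eliminated.
Round 2: B 25, C 24, D 39, E 19. E eliminated.
Round 3: B 25, C 43, D 39. B eliminated.
Round 4: C 56, D 51. C has a majority (≥54).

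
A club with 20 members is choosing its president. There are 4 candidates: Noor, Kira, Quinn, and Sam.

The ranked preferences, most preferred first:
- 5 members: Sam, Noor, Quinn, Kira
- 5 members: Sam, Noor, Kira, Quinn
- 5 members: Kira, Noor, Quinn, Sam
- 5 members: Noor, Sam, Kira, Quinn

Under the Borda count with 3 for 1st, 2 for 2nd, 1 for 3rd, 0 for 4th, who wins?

Noor

Noor: 5×2 + 5×2 + 5×2 + 5×3 = 45
Kira: 5×0 + 5×1 + 5×3 + 5×1 = 25
Quinn: 5×1 + 5×0 + 5×1 + 5×0 = 10
Sam: 5×3 + 5×3 + 5×0 + 5×2 = 40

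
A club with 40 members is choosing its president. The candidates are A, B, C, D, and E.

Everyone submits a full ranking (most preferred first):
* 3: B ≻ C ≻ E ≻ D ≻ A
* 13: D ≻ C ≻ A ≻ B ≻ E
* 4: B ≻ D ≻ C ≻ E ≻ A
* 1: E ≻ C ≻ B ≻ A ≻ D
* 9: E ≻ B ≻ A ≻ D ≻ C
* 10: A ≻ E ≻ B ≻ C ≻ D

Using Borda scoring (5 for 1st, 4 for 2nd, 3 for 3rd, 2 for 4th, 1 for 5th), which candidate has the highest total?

A: 3×1 + 13×3 + 4×1 + 1×2 + 9×3 + 10×5 = 125
B: 3×5 + 13×2 + 4×5 + 1×3 + 9×4 + 10×3 = 130
C: 3×4 + 13×4 + 4×3 + 1×4 + 9×1 + 10×2 = 109
D: 3×2 + 13×5 + 4×4 + 1×1 + 9×2 + 10×1 = 116
E: 3×3 + 13×1 + 4×2 + 1×5 + 9×5 + 10×4 = 120

B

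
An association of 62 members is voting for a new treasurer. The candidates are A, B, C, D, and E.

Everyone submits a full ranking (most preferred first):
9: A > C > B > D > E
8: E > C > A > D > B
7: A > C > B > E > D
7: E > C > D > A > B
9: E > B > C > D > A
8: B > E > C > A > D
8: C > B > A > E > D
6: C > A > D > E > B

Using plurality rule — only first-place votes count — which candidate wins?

E

First-place votes: A 16, B 8, C 14, D 0, E 24.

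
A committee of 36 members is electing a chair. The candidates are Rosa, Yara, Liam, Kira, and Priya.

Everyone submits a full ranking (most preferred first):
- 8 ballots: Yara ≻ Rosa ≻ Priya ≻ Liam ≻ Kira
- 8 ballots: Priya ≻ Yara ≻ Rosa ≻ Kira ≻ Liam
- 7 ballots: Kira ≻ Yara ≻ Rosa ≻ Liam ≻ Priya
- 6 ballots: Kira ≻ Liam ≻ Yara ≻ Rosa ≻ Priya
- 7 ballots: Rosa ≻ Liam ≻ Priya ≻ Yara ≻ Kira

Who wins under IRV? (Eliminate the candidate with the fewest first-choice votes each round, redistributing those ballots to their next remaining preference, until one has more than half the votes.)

Priya

Round 1: Rosa 7, Yara 8, Liam 0, Kira 13, Priya 8. Liam eliminated.
Round 2: Rosa 7, Yara 8, Kira 13, Priya 8. Rosa eliminated.
Round 3: Yara 8, Kira 13, Priya 15. Yara eliminated.
Round 4: Kira 13, Priya 23. Priya has a majority (≥19).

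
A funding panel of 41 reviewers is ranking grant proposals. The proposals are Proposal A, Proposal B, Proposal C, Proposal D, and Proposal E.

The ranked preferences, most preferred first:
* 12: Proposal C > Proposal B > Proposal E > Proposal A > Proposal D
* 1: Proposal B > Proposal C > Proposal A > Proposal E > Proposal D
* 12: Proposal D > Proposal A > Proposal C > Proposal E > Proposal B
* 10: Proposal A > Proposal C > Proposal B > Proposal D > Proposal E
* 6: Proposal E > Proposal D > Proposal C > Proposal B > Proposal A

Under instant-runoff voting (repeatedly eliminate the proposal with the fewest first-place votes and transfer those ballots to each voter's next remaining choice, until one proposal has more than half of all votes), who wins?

Round 1: Proposal A 10, Proposal B 1, Proposal C 12, Proposal D 12, Proposal E 6. Proposal B eliminated.
Round 2: Proposal A 10, Proposal C 13, Proposal D 12, Proposal E 6. Proposal E eliminated.
Round 3: Proposal A 10, Proposal C 13, Proposal D 18. Proposal A eliminated.
Round 4: Proposal C 23, Proposal D 18. Proposal C has a majority (≥21).

Proposal C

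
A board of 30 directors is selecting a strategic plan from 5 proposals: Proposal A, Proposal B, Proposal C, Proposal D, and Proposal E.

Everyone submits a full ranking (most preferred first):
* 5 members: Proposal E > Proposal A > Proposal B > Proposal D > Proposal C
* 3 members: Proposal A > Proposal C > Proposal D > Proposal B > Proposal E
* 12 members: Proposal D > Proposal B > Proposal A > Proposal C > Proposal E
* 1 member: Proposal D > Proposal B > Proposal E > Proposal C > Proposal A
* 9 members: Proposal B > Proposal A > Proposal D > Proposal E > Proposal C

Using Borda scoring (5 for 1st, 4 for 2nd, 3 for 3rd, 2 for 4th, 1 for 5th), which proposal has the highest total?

Proposal B

Proposal A: 5×4 + 3×5 + 12×3 + 1×1 + 9×4 = 108
Proposal B: 5×3 + 3×2 + 12×4 + 1×4 + 9×5 = 118
Proposal C: 5×1 + 3×4 + 12×2 + 1×2 + 9×1 = 52
Proposal D: 5×2 + 3×3 + 12×5 + 1×5 + 9×3 = 111
Proposal E: 5×5 + 3×1 + 12×1 + 1×3 + 9×2 = 61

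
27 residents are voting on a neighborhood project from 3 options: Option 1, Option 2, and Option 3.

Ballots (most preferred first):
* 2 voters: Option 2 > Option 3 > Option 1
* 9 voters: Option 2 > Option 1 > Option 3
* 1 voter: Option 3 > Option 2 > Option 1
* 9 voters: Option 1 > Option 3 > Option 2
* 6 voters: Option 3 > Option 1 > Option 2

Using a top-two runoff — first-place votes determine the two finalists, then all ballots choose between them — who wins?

Option 1

Round 1 first-place votes: Option 1 9, Option 2 11, Option 3 7. Option 2 and Option 1 advance.
Runoff: Option 2 is ranked above Option 1 on 12 ballots, Option 1 above Option 2 on 15.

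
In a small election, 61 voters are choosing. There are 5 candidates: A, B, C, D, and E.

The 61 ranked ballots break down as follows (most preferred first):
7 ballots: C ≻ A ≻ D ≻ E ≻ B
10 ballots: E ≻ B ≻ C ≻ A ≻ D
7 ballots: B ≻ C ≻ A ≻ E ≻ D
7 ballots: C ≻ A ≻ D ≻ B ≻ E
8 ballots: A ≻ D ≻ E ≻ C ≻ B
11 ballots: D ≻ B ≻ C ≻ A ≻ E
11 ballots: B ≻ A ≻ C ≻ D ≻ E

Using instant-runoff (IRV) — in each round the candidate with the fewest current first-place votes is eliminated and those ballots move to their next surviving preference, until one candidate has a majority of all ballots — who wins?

D

Round 1: A 8, B 18, C 14, D 11, E 10. A eliminated.
Round 2: B 18, C 14, D 19, E 10. E eliminated.
Round 3: B 28, C 14, D 19. C eliminated.
Round 4: B 28, D 33. D has a majority (≥31).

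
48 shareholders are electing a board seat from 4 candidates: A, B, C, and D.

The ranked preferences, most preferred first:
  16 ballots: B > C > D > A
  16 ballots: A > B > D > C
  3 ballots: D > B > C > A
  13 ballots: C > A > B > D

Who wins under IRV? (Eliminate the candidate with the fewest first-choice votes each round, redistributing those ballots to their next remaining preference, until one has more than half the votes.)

Round 1: A 16, B 16, C 13, D 3. D eliminated.
Round 2: A 16, B 19, C 13. C eliminated.
Round 3: A 29, B 19. A has a majority (≥25).

A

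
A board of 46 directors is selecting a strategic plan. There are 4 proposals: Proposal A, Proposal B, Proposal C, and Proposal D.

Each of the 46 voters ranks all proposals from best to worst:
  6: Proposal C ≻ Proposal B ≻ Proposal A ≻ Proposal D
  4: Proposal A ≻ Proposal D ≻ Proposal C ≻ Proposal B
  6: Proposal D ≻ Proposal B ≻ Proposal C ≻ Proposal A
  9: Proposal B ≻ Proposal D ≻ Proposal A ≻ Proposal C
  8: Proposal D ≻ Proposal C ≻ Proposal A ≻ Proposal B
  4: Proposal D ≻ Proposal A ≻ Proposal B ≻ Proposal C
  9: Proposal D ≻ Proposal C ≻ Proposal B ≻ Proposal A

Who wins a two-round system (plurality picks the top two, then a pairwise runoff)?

Round 1 first-place votes: Proposal A 4, Proposal B 9, Proposal C 6, Proposal D 27. Proposal D and Proposal B advance.
Runoff: Proposal D is ranked above Proposal B on 31 ballots, Proposal B above Proposal D on 15.

Proposal D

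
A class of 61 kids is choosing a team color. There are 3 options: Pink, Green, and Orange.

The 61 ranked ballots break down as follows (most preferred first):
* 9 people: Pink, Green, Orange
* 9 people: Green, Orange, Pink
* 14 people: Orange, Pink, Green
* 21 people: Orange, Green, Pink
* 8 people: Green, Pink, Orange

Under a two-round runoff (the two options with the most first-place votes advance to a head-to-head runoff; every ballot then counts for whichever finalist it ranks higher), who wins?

Round 1 first-place votes: Pink 9, Green 17, Orange 35. Orange and Green advance.
Runoff: Orange is ranked above Green on 35 ballots, Green above Orange on 26.

Orange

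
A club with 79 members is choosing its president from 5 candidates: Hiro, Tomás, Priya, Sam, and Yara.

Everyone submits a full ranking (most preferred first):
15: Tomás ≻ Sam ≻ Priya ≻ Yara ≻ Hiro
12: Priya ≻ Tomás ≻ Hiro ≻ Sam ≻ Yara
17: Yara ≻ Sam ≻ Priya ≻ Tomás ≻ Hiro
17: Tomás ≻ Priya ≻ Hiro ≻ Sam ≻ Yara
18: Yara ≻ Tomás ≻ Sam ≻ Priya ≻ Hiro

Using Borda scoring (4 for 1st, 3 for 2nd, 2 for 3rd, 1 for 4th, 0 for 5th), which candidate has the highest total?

Tomás

Hiro: 15×0 + 12×2 + 17×0 + 17×2 + 18×0 = 58
Tomás: 15×4 + 12×3 + 17×1 + 17×4 + 18×3 = 235
Priya: 15×2 + 12×4 + 17×2 + 17×3 + 18×1 = 181
Sam: 15×3 + 12×1 + 17×3 + 17×1 + 18×2 = 161
Yara: 15×1 + 12×0 + 17×4 + 17×0 + 18×4 = 155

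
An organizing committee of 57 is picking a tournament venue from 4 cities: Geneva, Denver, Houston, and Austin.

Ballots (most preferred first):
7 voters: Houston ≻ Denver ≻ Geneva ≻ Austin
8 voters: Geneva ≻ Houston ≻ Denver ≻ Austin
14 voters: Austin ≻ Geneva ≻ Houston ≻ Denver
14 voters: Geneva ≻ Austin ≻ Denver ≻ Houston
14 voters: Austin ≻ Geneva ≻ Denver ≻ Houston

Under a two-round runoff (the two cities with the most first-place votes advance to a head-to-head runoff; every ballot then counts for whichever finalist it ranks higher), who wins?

Round 1 first-place votes: Geneva 22, Denver 0, Houston 7, Austin 28. Austin and Geneva advance.
Runoff: Austin is ranked above Geneva on 28 ballots, Geneva above Austin on 29.

Geneva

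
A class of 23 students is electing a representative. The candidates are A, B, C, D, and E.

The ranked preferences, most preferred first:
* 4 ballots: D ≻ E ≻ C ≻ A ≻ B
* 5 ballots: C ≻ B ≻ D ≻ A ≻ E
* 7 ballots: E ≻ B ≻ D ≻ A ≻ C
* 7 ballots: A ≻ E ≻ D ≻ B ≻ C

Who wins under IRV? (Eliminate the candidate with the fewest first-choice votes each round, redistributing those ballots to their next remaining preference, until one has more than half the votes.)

Round 1: A 7, B 0, C 5, D 4, E 7. B eliminated.
Round 2: A 7, C 5, D 4, E 7. D eliminated.
Round 3: A 7, C 5, E 11. C eliminated.
Round 4: A 12, E 11. A has a majority (≥12).

A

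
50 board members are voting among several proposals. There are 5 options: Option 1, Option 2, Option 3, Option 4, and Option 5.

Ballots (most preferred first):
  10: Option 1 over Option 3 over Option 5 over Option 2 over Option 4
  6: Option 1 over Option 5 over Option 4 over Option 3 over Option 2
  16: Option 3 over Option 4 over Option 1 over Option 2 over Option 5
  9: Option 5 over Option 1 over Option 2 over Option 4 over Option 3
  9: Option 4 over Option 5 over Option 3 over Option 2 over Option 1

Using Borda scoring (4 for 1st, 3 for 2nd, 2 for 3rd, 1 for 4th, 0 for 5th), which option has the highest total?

Option 1: 10×4 + 6×4 + 16×2 + 9×3 + 9×0 = 123
Option 2: 10×1 + 6×0 + 16×1 + 9×2 + 9×1 = 53
Option 3: 10×3 + 6×1 + 16×4 + 9×0 + 9×2 = 118
Option 4: 10×0 + 6×2 + 16×3 + 9×1 + 9×4 = 105
Option 5: 10×2 + 6×3 + 16×0 + 9×4 + 9×3 = 101

Option 1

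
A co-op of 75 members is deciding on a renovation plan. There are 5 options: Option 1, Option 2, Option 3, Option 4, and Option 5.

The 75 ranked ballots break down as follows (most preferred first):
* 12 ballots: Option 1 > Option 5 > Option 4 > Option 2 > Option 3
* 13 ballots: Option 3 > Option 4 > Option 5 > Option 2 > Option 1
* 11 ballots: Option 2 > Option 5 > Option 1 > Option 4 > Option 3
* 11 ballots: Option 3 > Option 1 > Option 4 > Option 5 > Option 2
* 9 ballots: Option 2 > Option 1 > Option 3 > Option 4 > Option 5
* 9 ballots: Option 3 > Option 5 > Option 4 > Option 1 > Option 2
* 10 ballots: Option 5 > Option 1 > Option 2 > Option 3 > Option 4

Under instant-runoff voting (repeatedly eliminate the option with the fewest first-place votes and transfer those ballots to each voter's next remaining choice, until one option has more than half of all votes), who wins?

Option 1

Round 1: Option 1 12, Option 2 20, Option 3 33, Option 4 0, Option 5 10. Option 4 eliminated.
Round 2: Option 1 12, Option 2 20, Option 3 33, Option 5 10. Option 5 eliminated.
Round 3: Option 1 22, Option 2 20, Option 3 33. Option 2 eliminated.
Round 4: Option 1 42, Option 3 33. Option 1 has a majority (≥38).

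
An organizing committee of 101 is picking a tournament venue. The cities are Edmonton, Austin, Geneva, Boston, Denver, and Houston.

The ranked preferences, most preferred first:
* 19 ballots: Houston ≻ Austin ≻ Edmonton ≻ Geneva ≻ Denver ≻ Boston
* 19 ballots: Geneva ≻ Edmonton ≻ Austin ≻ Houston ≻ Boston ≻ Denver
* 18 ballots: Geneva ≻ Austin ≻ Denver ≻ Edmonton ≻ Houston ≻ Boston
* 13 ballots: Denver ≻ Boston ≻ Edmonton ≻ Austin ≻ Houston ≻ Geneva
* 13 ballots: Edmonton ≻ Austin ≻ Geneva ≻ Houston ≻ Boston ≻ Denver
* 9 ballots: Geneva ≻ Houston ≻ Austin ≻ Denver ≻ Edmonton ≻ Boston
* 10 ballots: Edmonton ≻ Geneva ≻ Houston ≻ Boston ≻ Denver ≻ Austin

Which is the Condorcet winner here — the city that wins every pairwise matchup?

Edmonton

Edmonton vs Austin: 55–46
Edmonton vs Geneva: 55–46
Edmonton vs Boston: 88–13
Edmonton vs Denver: 61–40
Edmonton vs Houston: 73–28
Edmonton beats every other city.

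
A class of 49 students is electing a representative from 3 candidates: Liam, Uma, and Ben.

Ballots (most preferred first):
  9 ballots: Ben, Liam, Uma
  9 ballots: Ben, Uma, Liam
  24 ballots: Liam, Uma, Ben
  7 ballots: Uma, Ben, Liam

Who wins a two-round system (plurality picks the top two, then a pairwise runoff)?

Round 1 first-place votes: Liam 24, Uma 7, Ben 18. Liam and Ben advance.
Runoff: Liam is ranked above Ben on 24 ballots, Ben above Liam on 25.

Ben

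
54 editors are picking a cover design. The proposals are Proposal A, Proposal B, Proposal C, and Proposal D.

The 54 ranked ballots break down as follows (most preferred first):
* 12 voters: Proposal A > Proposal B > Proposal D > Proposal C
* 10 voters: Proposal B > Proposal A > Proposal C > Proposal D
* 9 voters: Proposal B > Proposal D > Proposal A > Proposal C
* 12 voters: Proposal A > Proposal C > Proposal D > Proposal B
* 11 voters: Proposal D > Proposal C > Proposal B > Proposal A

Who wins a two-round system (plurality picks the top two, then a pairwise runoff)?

Proposal B

Round 1 first-place votes: Proposal A 24, Proposal B 19, Proposal C 0, Proposal D 11. Proposal A and Proposal B advance.
Runoff: Proposal A is ranked above Proposal B on 24 ballots, Proposal B above Proposal A on 30.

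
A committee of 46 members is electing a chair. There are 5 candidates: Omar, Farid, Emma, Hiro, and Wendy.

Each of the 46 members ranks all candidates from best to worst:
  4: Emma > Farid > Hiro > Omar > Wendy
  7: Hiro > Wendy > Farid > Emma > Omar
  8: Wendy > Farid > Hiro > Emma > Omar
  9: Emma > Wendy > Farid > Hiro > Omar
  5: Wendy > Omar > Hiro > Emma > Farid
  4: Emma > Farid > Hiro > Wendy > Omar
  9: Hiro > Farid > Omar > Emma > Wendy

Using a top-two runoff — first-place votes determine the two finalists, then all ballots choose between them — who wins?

Hiro

Round 1 first-place votes: Omar 0, Farid 0, Emma 17, Hiro 16, Wendy 13. Emma and Hiro advance.
Runoff: Emma is ranked above Hiro on 17 ballots, Hiro above Emma on 29.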